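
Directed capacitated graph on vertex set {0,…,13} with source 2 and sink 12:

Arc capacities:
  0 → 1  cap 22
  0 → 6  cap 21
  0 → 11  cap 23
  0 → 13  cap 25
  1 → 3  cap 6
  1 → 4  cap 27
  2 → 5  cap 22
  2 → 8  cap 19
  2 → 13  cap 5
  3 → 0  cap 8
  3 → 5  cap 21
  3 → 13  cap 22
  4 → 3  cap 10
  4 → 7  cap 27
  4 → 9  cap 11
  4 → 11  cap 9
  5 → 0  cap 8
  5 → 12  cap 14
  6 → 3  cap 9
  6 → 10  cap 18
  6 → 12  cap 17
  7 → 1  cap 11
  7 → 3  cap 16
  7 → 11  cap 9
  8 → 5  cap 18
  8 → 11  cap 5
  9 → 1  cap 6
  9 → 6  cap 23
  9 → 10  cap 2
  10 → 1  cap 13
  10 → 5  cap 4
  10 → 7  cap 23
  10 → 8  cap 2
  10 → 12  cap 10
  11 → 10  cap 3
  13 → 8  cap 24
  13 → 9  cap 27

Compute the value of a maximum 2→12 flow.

augment #1: 2→5→12 bottleneck 14, total now 14
augment #2: 2→5→0→6→12 bottleneck 8, total now 22
augment #3: 2→8→11→10→12 bottleneck 3, total now 25
augment #4: 2→13→9→6→12 bottleneck 5, total now 30

Maximum flow value: 30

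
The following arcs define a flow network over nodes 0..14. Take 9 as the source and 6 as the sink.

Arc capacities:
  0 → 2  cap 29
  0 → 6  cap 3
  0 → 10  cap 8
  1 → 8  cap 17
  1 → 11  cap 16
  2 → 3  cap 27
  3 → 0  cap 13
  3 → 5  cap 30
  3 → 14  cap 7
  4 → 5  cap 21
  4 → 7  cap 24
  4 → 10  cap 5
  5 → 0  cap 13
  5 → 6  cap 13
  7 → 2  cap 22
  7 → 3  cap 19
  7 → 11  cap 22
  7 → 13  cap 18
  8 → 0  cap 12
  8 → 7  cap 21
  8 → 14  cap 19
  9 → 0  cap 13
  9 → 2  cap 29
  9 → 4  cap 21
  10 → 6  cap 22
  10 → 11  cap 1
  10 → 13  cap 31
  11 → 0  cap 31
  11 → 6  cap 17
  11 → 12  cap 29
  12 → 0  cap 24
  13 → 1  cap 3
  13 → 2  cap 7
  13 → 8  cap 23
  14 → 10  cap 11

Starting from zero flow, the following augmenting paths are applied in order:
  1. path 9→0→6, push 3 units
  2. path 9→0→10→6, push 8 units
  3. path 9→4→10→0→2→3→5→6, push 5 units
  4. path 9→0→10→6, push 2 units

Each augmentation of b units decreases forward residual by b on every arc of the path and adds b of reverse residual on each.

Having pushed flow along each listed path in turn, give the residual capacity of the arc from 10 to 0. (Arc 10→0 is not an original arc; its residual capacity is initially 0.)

after path 1 (9→0→6, push 3): res(10,0)=0
after path 2 (9→0→10→6, push 8): res(10,0)=8
after path 3 (9→4→10→0→2→3→5→6, push 5): res(10,0)=3
after path 4 (9→0→10→6, push 2): res(10,0)=5

Residual capacity of (10,0): 5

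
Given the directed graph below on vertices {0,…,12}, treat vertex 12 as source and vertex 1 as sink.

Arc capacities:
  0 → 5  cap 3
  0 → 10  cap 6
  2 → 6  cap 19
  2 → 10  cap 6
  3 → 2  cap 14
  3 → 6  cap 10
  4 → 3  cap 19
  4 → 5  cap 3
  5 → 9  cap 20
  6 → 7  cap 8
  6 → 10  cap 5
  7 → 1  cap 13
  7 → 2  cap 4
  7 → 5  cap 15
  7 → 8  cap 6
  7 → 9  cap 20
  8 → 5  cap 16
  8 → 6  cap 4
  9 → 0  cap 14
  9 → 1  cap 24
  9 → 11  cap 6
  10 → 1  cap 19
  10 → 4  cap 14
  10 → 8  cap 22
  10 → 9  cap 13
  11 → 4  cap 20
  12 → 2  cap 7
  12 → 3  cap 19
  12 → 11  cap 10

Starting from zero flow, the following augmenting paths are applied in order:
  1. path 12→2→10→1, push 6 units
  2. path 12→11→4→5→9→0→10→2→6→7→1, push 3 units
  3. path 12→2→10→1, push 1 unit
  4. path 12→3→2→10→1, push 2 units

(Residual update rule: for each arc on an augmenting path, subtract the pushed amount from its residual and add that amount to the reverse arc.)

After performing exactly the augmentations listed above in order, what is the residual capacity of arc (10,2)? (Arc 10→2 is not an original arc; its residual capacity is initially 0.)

after path 1 (12→2→10→1, push 6): res(10,2)=6
after path 2 (12→11→4→5→9→0→10→2→6→7→1, push 3): res(10,2)=3
after path 3 (12→2→10→1, push 1): res(10,2)=4
after path 4 (12→3→2→10→1, push 2): res(10,2)=6

Residual capacity of (10,2): 6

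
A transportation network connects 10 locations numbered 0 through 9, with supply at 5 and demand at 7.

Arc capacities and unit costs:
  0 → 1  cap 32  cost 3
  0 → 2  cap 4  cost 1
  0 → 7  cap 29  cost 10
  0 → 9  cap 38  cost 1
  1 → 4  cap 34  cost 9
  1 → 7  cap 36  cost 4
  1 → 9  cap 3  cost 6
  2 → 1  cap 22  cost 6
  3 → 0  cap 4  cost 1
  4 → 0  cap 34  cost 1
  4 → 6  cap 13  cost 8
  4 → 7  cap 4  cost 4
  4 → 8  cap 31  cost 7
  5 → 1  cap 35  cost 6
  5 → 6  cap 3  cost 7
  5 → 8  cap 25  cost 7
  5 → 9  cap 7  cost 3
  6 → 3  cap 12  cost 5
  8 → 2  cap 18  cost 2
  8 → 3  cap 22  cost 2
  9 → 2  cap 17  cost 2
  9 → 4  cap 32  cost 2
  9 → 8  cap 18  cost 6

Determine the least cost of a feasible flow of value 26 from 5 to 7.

shortest-cost path #1: 5→9→4→7 push 4 @ unit cost 9 (adds 36)
shortest-cost path #2: 5→1→7 push 22 @ unit cost 10 (adds 220)
total cost = 256

Minimum cost for 26 units: 256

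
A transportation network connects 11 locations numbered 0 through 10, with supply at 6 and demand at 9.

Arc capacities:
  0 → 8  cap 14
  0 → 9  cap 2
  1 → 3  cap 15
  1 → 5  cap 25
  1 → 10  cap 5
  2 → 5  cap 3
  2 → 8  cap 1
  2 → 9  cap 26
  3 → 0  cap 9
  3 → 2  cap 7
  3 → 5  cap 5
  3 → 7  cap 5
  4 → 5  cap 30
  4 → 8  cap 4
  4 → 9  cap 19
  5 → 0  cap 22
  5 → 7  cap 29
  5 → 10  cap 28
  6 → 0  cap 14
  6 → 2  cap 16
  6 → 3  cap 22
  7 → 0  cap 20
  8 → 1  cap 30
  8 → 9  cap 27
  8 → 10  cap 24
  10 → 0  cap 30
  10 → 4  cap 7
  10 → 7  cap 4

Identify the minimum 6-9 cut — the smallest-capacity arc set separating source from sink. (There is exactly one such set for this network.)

augment #1: 6→0→9 push 2
augment #2: 6→2→9 push 16
augment #3: 6→0→8→9 push 12
augment #4: 6→3→2→9 push 7
augment #5: 6→3→0→8→9 push 2
augment #6: 6→3→5→10→4→9 push 5
max flow = 44; residual-reachable set from 6 gives S-side
cut edges (S→T): {(0,8), (0,9), (3,2), (3,5), (6,2)} total cap 44

Min-cut arcs: {(0,8), (0,9), (3,2), (3,5), (6,2)} (total capacity 44)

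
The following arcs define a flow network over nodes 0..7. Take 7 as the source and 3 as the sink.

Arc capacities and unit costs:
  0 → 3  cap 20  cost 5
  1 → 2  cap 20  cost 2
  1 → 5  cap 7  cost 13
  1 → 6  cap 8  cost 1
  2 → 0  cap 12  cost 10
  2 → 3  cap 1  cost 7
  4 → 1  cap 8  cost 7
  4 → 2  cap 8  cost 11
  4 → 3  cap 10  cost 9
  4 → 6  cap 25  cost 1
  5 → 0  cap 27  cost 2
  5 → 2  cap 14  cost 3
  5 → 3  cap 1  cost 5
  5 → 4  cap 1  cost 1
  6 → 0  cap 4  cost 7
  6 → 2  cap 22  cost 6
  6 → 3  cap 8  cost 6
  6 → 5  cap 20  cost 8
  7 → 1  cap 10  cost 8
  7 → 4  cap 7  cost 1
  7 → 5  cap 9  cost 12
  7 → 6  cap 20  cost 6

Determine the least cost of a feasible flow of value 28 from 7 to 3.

shortest-cost path #1: 7→4→6→3 push 7 @ unit cost 8 (adds 56)
shortest-cost path #2: 7→6→3 push 1 @ unit cost 12 (adds 12)
shortest-cost path #3: 7→6→4→3 push 7 @ unit cost 14 (adds 98)
shortest-cost path #4: 7→1→2→3 push 1 @ unit cost 17 (adds 17)
shortest-cost path #5: 7→5→3 push 1 @ unit cost 17 (adds 17)
shortest-cost path #6: 7→6→0→3 push 4 @ unit cost 18 (adds 72)
shortest-cost path #7: 7→5→0→3 push 7 @ unit cost 19 (adds 133)
total cost = 405

Minimum cost for 28 units: 405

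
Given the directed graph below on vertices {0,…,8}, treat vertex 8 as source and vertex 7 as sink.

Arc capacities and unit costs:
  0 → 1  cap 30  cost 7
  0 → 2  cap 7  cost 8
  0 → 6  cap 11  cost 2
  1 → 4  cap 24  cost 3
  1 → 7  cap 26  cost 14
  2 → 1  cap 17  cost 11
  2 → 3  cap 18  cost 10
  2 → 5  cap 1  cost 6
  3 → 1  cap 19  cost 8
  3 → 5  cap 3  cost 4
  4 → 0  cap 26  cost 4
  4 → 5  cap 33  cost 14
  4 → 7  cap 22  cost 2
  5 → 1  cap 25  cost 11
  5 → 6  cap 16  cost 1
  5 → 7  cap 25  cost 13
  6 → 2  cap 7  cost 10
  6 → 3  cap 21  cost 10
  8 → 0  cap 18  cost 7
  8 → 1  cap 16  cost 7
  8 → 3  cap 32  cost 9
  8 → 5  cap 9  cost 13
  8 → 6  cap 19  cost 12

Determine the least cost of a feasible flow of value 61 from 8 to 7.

shortest-cost path #1: 8→1→4→7 push 16 @ unit cost 12 (adds 192)
shortest-cost path #2: 8→0→1→4→7 push 6 @ unit cost 19 (adds 114)
shortest-cost path #3: 8→5→7 push 9 @ unit cost 26 (adds 234)
shortest-cost path #4: 8→3→5→7 push 3 @ unit cost 26 (adds 78)
shortest-cost path #5: 8→0→1→7 push 12 @ unit cost 28 (adds 336)
shortest-cost path #6: 8→3→1→7 push 14 @ unit cost 31 (adds 434)
shortest-cost path #7: 8→3→1→0→2→5→7 push 1 @ unit cost 37 (adds 37)
total cost = 1425

Minimum cost for 61 units: 1425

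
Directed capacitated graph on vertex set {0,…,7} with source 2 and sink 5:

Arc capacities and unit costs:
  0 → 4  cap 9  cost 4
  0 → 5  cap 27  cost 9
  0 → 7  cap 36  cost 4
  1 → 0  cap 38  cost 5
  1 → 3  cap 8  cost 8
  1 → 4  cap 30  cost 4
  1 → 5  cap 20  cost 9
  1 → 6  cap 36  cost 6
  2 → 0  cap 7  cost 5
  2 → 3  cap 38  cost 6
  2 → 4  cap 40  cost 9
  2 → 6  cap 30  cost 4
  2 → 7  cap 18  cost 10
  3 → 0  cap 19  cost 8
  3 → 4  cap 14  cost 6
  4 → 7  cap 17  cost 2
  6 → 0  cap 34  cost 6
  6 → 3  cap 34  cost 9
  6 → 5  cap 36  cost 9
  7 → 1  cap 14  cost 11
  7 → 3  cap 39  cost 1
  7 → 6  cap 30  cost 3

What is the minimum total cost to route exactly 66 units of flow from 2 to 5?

Minimum cost for 66 units: 1175

shortest-cost path #1: 2→6→5 push 30 @ unit cost 13 (adds 390)
shortest-cost path #2: 2→0→5 push 7 @ unit cost 14 (adds 98)
shortest-cost path #3: 2→7→6→5 push 6 @ unit cost 22 (adds 132)
shortest-cost path #4: 2→3→0→5 push 19 @ unit cost 23 (adds 437)
shortest-cost path #5: 2→7→6→0→5 push 1 @ unit cost 28 (adds 28)
shortest-cost path #6: 2→7→1→5 push 3 @ unit cost 30 (adds 90)
total cost = 1175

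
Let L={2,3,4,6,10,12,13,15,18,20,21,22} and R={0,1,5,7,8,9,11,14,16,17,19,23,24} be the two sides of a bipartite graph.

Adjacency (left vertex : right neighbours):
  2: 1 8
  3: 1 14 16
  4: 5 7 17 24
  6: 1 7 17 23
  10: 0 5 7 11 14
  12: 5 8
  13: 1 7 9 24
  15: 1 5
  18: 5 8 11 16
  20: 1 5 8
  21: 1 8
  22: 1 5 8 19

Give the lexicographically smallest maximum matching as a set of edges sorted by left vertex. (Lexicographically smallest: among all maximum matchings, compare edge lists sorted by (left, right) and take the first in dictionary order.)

Lex-smallest maximum matching: {(2,1), (3,14), (4,7), (6,17), (10,0), (12,5), (13,9), (18,11), (20,8), (22,19)}

|M| = 10 (so the lex-smallest maximum matching has 10 edges)
process left vertices in ascending order; for each, take the smallest-labelled available neighbour that still permits 10 edges overall, or leave it unmatched if none does
lex-smallest matching: {2-1, 3-14, 4-7, 6-17, 10-0, 12-5, 13-9, 18-11, 20-8, 22-19}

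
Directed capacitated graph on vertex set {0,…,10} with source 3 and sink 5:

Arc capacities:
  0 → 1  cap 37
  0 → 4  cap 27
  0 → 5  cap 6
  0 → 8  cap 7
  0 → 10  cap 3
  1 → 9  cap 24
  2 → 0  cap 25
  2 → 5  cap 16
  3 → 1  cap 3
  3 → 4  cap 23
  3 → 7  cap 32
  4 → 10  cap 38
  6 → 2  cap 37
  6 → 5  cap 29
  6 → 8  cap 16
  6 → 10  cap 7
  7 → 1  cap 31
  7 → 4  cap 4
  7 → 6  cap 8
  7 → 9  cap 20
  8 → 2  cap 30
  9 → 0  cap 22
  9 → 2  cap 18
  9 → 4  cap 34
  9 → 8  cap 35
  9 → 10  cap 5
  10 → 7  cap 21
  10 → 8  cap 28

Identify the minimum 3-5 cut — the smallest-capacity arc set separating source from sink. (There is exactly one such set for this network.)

augment #1: 3→7→6→5 push 8
augment #2: 3→1→9→0→5 push 3
augment #3: 3→7→9→0→5 push 3
augment #4: 3→7→9→2→5 push 16
max flow = 30; residual-reachable set from 3 gives S-side
cut edges (S→T): {(0,5), (2,5), (7,6)} total cap 30

Min-cut arcs: {(0,5), (2,5), (7,6)} (total capacity 30)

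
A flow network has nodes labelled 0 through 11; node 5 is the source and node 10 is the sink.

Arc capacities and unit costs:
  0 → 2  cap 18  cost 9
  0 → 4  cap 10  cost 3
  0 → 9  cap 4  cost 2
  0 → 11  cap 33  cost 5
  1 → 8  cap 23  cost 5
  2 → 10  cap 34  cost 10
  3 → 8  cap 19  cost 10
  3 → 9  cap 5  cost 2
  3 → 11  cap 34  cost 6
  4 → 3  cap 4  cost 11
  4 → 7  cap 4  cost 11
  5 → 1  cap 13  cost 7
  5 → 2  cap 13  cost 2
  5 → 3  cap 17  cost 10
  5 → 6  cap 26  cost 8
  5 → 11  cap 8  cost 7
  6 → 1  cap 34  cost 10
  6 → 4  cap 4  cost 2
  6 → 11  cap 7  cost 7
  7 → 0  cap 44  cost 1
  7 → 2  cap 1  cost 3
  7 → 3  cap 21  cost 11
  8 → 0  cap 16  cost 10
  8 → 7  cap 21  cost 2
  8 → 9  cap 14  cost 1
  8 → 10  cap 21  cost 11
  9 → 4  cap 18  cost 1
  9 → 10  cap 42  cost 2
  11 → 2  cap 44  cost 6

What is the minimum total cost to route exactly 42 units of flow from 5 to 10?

shortest-cost path #1: 5→2→10 push 13 @ unit cost 12 (adds 156)
shortest-cost path #2: 5→3→9→10 push 5 @ unit cost 14 (adds 70)
shortest-cost path #3: 5→1→8→9→10 push 13 @ unit cost 15 (adds 195)
shortest-cost path #4: 5→11→2→10 push 8 @ unit cost 23 (adds 184)
shortest-cost path #5: 5→3→8→9→10 push 1 @ unit cost 23 (adds 23)
shortest-cost path #6: 5→6→4→7→0→9→10 push 2 @ unit cost 26 (adds 52)
total cost = 680

Minimum cost for 42 units: 680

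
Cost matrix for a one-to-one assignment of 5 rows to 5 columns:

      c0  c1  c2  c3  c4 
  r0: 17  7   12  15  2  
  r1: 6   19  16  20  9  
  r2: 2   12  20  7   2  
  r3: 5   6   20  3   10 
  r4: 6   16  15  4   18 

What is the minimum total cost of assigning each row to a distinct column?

one of 2 optimal assignments: row0→col2 (cost 12), row1→col0 (cost 6), row2→col4 (cost 2), row3→col1 (cost 6), row4→col3 (cost 4)
total = 12 + 6 + 2 + 6 + 4 = 30

Minimum assignment cost: 30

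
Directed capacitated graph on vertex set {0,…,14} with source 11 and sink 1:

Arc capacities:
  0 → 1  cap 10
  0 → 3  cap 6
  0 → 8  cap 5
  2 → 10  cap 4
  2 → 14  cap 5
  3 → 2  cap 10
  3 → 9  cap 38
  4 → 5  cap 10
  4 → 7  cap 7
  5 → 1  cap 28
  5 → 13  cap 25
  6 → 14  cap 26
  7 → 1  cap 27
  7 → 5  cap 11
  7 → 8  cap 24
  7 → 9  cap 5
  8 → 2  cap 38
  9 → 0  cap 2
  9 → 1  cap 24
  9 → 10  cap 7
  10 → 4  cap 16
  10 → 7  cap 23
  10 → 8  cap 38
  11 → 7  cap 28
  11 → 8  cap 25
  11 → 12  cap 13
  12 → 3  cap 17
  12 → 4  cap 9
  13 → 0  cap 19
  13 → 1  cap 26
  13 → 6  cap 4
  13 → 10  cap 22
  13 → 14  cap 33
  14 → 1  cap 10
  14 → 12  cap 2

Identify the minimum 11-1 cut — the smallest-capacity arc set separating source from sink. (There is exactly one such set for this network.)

augment #1: 11→7→1 push 27
augment #2: 11→7→5→1 push 1
augment #3: 11→8→2→14→1 push 5
augment #4: 11→12→3→9→1 push 13
augment #5: 11→8→2→10→4→5→1 push 4
max flow = 50; residual-reachable set from 11 gives S-side
cut edges (S→T): {(2,10), (2,14), (11,7), (11,12)} total cap 50

Min-cut arcs: {(2,10), (2,14), (11,7), (11,12)} (total capacity 50)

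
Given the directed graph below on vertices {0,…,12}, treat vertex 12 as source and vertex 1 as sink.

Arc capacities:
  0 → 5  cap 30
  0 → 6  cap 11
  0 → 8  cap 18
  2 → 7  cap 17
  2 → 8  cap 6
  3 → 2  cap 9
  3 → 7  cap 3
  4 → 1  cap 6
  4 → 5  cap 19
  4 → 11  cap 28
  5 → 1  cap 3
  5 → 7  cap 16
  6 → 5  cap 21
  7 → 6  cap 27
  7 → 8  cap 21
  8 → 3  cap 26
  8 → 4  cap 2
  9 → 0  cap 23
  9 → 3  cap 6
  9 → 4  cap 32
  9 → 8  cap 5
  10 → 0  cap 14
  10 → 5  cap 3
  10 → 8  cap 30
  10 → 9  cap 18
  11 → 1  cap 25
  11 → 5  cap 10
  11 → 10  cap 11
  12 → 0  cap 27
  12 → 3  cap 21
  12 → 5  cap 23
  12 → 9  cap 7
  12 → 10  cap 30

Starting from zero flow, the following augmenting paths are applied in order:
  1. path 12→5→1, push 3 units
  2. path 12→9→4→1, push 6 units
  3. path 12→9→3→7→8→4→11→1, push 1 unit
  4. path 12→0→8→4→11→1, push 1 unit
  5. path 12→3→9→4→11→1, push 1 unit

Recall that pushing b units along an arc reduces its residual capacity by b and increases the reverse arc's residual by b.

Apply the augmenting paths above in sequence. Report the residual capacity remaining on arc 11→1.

after path 1 (12→5→1, push 3): res(11,1)=25
after path 2 (12→9→4→1, push 6): res(11,1)=25
after path 3 (12→9→3→7→8→4→11→1, push 1): res(11,1)=24
after path 4 (12→0→8→4→11→1, push 1): res(11,1)=23
after path 5 (12→3→9→4→11→1, push 1): res(11,1)=22

Residual capacity of (11,1): 22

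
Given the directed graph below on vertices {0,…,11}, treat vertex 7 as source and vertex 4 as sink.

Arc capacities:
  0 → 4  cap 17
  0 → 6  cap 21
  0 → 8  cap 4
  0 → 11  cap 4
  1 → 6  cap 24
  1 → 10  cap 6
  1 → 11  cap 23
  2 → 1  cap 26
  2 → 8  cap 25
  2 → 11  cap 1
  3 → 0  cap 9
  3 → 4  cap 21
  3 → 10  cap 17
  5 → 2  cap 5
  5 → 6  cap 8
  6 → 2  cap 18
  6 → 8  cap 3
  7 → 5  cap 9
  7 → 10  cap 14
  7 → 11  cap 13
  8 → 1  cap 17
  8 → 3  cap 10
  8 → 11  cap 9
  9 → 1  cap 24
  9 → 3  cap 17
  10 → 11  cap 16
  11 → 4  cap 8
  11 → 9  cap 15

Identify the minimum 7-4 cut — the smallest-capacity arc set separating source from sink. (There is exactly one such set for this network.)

Min-cut arcs: {(7,5), (11,4), (11,9)} (total capacity 32)

augment #1: 7→11→4 push 8
augment #2: 7→11→9→3→4 push 5
augment #3: 7→5→2→8→3→4 push 5
augment #4: 7→5→6→8→3→4 push 3
augment #5: 7→10→11→9→3→4 push 8
augment #6: 7→10→11→9→3→0→4 push 2
augment #7: 7→5→6→2→8→3→0→4 push 1
max flow = 32; residual-reachable set from 7 gives S-side
cut edges (S→T): {(7,5), (11,4), (11,9)} total cap 32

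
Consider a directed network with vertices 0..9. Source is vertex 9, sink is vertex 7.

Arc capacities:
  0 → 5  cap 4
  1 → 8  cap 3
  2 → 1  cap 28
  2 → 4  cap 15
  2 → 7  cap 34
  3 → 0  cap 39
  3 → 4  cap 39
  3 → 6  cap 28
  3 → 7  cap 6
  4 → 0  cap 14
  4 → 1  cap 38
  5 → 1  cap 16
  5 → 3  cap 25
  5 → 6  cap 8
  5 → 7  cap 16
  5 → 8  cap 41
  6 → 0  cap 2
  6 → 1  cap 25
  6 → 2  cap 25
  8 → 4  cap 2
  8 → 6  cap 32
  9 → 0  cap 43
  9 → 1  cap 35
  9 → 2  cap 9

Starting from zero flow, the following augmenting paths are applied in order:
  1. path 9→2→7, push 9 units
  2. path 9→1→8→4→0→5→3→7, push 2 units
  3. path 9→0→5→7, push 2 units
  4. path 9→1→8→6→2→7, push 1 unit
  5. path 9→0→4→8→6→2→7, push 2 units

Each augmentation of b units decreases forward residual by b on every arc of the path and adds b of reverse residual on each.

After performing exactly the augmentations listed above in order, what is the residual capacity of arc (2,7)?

after path 1 (9→2→7, push 9): res(2,7)=25
after path 2 (9→1→8→4→0→5→3→7, push 2): res(2,7)=25
after path 3 (9→0→5→7, push 2): res(2,7)=25
after path 4 (9→1→8→6→2→7, push 1): res(2,7)=24
after path 5 (9→0→4→8→6→2→7, push 2): res(2,7)=22

Residual capacity of (2,7): 22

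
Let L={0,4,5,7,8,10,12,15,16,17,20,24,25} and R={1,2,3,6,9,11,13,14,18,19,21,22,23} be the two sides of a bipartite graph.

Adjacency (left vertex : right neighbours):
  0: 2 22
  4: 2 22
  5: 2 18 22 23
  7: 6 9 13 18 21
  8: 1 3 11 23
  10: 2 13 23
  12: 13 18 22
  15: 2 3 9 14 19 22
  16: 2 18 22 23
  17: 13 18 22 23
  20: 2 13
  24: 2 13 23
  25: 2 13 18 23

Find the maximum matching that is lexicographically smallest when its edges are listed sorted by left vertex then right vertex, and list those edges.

Lex-smallest maximum matching: {(0,2), (4,22), (5,18), (7,6), (8,1), (10,13), (15,3), (16,23)}

|M| = 8 (so the lex-smallest maximum matching has 8 edges)
process left vertices in ascending order; for each, take the smallest-labelled available neighbour that still permits 8 edges overall, or leave it unmatched if none does
lex-smallest matching: {0-2, 4-22, 5-18, 7-6, 8-1, 10-13, 15-3, 16-23}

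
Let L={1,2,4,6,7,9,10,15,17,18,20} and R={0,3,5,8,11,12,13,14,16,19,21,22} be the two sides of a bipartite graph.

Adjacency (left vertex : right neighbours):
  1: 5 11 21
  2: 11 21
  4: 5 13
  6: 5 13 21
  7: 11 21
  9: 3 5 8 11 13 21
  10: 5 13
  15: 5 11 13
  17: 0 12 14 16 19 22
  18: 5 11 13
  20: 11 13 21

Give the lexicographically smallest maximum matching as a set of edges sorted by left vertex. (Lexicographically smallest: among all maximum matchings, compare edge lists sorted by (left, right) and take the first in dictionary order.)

Lex-smallest maximum matching: {(1,5), (2,11), (4,13), (6,21), (9,3), (17,0)}

|M| = 6 (so the lex-smallest maximum matching has 6 edges)
process left vertices in ascending order; for each, take the smallest-labelled available neighbour that still permits 6 edges overall, or leave it unmatched if none does
lex-smallest matching: {1-5, 2-11, 4-13, 6-21, 9-3, 17-0}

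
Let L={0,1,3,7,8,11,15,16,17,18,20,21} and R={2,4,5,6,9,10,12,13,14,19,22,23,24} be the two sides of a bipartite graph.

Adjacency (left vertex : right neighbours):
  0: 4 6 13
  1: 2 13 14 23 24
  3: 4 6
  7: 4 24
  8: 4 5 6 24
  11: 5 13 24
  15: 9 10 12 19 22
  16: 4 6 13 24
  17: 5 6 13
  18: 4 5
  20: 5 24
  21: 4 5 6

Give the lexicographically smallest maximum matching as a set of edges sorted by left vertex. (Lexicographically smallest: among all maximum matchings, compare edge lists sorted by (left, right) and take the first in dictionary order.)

|M| = 7 (so the lex-smallest maximum matching has 7 edges)
process left vertices in ascending order; for each, take the smallest-labelled available neighbour that still permits 7 edges overall, or leave it unmatched if none does
lex-smallest matching: {0-4, 1-2, 3-6, 7-24, 8-5, 11-13, 15-9}

Lex-smallest maximum matching: {(0,4), (1,2), (3,6), (7,24), (8,5), (11,13), (15,9)}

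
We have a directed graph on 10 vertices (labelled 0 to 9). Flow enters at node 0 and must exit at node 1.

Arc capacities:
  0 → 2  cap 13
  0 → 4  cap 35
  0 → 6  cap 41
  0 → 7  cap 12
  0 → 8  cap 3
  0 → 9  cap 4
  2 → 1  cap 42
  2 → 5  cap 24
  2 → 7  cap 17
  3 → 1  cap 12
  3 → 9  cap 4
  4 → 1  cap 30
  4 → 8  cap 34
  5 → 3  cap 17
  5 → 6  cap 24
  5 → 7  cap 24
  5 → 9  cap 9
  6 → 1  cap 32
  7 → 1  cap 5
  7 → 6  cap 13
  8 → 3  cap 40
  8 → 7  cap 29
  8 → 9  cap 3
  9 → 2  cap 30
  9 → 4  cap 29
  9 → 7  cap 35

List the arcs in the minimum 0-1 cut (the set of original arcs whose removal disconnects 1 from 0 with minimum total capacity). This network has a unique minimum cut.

augment #1: 0→2→1 push 13
augment #2: 0→4→1 push 30
augment #3: 0→6→1 push 32
augment #4: 0→7→1 push 5
augment #5: 0→8→3→1 push 3
augment #6: 0→9→2→1 push 4
augment #7: 0→4→8→3→1 push 5
max flow = 92; residual-reachable set from 0 gives S-side
cut edges (S→T): {(0,2), (0,4), (0,8), (0,9), (6,1), (7,1)} total cap 92

Min-cut arcs: {(0,2), (0,4), (0,8), (0,9), (6,1), (7,1)} (total capacity 92)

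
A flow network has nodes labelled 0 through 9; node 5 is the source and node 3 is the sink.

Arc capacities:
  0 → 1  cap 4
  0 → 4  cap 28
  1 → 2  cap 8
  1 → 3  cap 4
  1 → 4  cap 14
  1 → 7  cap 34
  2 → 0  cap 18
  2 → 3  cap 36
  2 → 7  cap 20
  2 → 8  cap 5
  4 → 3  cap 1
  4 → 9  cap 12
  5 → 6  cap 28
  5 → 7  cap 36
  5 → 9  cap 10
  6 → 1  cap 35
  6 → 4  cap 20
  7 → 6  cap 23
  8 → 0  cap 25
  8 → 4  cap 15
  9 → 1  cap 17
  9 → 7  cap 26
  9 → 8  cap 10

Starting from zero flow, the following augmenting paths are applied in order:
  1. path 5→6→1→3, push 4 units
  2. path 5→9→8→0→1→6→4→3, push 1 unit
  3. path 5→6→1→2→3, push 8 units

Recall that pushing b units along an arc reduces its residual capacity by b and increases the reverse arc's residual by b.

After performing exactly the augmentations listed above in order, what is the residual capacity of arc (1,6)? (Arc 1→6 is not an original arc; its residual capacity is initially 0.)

Residual capacity of (1,6): 11

after path 1 (5→6→1→3, push 4): res(1,6)=4
after path 2 (5→9→8→0→1→6→4→3, push 1): res(1,6)=3
after path 3 (5→6→1→2→3, push 8): res(1,6)=11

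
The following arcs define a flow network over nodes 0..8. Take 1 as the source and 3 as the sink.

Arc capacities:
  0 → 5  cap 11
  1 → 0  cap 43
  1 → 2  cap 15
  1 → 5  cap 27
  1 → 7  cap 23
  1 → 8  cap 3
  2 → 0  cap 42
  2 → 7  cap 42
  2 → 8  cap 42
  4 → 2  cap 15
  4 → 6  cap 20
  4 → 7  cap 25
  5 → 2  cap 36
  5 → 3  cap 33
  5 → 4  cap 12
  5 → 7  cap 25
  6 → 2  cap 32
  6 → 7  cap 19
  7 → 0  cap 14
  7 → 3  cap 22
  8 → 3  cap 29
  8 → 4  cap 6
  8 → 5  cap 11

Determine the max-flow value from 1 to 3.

Maximum flow value: 78

augment #1: 1→5→3 bottleneck 27, total now 27
augment #2: 1→7→3 bottleneck 22, total now 49
augment #3: 1→8→3 bottleneck 3, total now 52
augment #4: 1→0→5→3 bottleneck 6, total now 58
augment #5: 1→2→8→3 bottleneck 15, total now 73
augment #6: 1→0→5→2→8→3 bottleneck 5, total now 78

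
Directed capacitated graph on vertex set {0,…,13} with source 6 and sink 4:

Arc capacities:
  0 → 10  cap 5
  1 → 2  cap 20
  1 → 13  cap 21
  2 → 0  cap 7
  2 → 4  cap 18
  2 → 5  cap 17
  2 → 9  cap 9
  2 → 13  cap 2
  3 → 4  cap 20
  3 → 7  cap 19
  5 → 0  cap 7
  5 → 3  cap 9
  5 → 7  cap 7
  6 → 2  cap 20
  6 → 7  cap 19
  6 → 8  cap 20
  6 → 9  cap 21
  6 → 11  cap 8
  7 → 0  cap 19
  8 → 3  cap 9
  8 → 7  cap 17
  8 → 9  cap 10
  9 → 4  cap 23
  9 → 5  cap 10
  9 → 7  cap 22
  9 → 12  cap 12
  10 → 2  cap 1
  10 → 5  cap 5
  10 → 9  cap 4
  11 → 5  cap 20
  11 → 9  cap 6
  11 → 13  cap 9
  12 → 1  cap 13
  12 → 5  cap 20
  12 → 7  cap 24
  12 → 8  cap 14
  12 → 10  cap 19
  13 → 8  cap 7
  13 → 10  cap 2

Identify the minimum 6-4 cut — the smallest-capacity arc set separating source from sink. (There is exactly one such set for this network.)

augment #1: 6→2→4 push 18
augment #2: 6→9→4 push 21
augment #3: 6→2→9→4 push 2
augment #4: 6→8→3→4 push 9
augment #5: 6→11→5→3→4 push 8
augment #6: 6→8→9→5→3→4 push 1
max flow = 59; residual-reachable set from 6 gives S-side
cut edges (S→T): {(2,4), (5,3), (8,3), (9,4)} total cap 59

Min-cut arcs: {(2,4), (5,3), (8,3), (9,4)} (total capacity 59)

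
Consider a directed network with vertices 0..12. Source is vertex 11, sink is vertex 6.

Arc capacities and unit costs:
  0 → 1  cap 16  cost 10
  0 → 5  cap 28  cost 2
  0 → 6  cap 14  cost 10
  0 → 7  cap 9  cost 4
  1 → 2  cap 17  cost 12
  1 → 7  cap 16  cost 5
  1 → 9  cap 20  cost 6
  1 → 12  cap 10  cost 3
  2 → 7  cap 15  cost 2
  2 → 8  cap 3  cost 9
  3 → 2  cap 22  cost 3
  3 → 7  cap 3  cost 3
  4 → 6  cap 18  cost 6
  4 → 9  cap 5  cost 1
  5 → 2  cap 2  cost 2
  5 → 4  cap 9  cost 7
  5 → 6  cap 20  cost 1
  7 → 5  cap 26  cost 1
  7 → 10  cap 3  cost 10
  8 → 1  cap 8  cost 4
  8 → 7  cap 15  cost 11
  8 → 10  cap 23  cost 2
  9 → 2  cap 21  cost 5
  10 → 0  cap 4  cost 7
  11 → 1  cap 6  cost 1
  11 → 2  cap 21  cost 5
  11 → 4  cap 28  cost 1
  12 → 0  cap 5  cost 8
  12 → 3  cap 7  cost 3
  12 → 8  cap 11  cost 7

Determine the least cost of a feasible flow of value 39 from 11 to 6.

Minimum cost for 39 units: 323

shortest-cost path #1: 11→4→6 push 18 @ unit cost 7 (adds 126)
shortest-cost path #2: 11→1→7→5→6 push 6 @ unit cost 8 (adds 48)
shortest-cost path #3: 11→2→7→5→6 push 14 @ unit cost 9 (adds 126)
shortest-cost path #4: 11→2→7→1→12→0→6 push 1 @ unit cost 23 (adds 23)
total cost = 323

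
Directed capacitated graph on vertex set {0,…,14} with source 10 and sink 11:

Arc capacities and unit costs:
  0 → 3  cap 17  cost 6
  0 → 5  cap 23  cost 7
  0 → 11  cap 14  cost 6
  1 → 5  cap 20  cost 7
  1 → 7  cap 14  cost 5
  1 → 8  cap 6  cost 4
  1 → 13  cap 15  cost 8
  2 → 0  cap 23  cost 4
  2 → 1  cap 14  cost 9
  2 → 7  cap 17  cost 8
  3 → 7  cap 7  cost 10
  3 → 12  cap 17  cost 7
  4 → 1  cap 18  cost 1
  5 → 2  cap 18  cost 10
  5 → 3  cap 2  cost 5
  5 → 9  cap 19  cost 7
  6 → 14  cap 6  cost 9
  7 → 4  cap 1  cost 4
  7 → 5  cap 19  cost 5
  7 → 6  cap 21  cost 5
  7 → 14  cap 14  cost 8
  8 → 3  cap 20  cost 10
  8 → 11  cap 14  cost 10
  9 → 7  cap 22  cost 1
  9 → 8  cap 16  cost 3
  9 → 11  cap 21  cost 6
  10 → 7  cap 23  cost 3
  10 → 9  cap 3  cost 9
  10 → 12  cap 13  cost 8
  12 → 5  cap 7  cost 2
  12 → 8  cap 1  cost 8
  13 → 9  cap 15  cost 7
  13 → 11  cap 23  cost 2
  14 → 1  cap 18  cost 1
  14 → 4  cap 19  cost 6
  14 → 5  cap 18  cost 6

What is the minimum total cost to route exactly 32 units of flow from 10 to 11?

Minimum cost for 32 units: 673

shortest-cost path #1: 10→9→11 push 3 @ unit cost 15 (adds 45)
shortest-cost path #2: 10→7→4→1→13→11 push 1 @ unit cost 18 (adds 18)
shortest-cost path #3: 10→7→5→9→11 push 18 @ unit cost 21 (adds 378)
shortest-cost path #4: 10→7→14→1→13→11 push 4 @ unit cost 22 (adds 88)
shortest-cost path #5: 10→12→5→7→14→1→13→11 push 6 @ unit cost 24 (adds 144)
total cost = 673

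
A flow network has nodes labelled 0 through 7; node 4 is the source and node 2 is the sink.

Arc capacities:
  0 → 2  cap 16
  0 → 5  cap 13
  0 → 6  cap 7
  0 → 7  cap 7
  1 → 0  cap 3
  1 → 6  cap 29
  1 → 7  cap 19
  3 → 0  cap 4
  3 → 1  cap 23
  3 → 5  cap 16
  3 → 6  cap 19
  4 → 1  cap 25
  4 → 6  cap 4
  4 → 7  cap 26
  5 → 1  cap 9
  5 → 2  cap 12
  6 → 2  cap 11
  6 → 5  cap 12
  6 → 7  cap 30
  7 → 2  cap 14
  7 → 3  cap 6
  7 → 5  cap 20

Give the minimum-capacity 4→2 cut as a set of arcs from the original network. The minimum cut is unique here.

Min-cut arcs: {(1,0), (3,0), (5,2), (6,2), (7,2)} (total capacity 44)

augment #1: 4→6→2 push 4
augment #2: 4→7→2 push 14
augment #3: 4→1→0→2 push 3
augment #4: 4→1→6→2 push 7
augment #5: 4→7→5→2 push 12
augment #6: 4→1→7→3→0→2 push 4
max flow = 44; residual-reachable set from 4 gives S-side
cut edges (S→T): {(1,0), (3,0), (5,2), (6,2), (7,2)} total cap 44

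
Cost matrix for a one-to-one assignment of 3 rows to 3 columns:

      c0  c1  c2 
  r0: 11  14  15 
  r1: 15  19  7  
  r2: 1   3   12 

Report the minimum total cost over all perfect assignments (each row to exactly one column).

Minimum assignment cost: 21

optimal assignment: row0→col0 (cost 11), row1→col2 (cost 7), row2→col1 (cost 3)
total = 11 + 7 + 3 = 21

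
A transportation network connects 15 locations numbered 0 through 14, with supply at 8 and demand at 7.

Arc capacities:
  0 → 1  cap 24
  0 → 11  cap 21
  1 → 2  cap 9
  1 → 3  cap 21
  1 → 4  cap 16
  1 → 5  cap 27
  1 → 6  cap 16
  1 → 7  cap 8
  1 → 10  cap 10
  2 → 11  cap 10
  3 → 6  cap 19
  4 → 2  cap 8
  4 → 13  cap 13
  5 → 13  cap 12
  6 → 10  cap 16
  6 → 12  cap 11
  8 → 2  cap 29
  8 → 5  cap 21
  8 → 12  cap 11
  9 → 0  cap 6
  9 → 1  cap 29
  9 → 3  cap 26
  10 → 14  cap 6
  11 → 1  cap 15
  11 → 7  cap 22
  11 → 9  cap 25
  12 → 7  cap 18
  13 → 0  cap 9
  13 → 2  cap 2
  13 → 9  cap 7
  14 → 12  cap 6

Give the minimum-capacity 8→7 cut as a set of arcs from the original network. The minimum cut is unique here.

Min-cut arcs: {(2,11), (5,13), (8,12)} (total capacity 33)

augment #1: 8→12→7 push 11
augment #2: 8→2→11→7 push 10
augment #3: 8→5→13→0→1→7 push 8
augment #4: 8→5→13→0→11→7 push 1
augment #5: 8→5→13→9→0→11→7 push 3
max flow = 33; residual-reachable set from 8 gives S-side
cut edges (S→T): {(2,11), (5,13), (8,12)} total cap 33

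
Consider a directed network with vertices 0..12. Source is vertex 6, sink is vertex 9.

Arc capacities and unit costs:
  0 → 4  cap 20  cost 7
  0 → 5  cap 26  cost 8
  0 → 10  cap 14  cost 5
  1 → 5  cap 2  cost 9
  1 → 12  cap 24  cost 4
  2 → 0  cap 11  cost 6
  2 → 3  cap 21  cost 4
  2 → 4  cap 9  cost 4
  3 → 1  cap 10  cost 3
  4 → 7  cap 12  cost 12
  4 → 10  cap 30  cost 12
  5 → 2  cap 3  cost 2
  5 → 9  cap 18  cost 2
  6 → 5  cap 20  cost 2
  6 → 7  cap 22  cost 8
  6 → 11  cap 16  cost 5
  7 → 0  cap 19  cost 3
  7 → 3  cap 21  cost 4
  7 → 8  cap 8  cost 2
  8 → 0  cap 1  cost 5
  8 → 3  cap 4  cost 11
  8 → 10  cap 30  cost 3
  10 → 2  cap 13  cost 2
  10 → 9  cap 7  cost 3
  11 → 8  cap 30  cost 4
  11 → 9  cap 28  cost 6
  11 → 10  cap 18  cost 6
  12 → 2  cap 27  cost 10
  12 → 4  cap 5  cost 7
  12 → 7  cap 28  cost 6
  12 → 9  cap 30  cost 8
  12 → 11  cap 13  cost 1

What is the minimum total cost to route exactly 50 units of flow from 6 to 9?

shortest-cost path #1: 6→5→9 push 18 @ unit cost 4 (adds 72)
shortest-cost path #2: 6→11→9 push 16 @ unit cost 11 (adds 176)
shortest-cost path #3: 6→7→8→10→9 push 7 @ unit cost 16 (adds 112)
shortest-cost path #4: 6→5→2→3→1→12→11→9 push 2 @ unit cost 22 (adds 44)
shortest-cost path #5: 6→7→3→1→12→11→9 push 7 @ unit cost 26 (adds 182)
total cost = 586

Minimum cost for 50 units: 586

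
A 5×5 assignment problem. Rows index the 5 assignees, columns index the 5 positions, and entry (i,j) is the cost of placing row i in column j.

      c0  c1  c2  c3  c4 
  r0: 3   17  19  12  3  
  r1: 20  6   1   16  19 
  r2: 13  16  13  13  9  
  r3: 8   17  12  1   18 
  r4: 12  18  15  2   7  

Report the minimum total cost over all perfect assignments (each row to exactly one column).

Minimum assignment cost: 28

optimal assignment: row0→col0 (cost 3), row1→col2 (cost 1), row2→col1 (cost 16), row3→col3 (cost 1), row4→col4 (cost 7)
total = 3 + 1 + 16 + 1 + 7 = 28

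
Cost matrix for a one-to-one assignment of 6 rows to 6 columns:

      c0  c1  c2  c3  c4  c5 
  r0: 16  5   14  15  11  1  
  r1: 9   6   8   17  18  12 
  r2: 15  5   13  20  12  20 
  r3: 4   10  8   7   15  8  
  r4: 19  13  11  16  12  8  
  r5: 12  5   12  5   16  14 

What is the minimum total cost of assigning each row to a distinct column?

Minimum assignment cost: 35

optimal assignment: row0→col5 (cost 1), row1→col2 (cost 8), row2→col1 (cost 5), row3→col0 (cost 4), row4→col4 (cost 12), row5→col3 (cost 5)
total = 1 + 8 + 5 + 4 + 12 + 5 = 35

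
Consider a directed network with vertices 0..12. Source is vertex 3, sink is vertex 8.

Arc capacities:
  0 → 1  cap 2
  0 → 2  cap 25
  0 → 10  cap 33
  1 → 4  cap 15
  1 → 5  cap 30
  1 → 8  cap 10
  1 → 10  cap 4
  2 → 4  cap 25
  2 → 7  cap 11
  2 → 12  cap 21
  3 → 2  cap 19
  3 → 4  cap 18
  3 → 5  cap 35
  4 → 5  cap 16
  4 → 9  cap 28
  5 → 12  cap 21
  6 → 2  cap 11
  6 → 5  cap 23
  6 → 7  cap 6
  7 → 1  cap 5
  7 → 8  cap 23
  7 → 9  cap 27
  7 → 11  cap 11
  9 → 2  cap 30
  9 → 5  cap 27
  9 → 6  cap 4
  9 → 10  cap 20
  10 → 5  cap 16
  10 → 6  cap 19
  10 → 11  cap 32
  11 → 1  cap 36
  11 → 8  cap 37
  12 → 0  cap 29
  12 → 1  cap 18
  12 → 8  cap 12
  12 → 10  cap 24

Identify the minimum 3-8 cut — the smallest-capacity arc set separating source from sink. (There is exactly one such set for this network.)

Min-cut arcs: {(3,2), (3,4), (5,12)} (total capacity 58)

augment #1: 3→2→7→8 push 11
augment #2: 3→2→12→8 push 8
augment #3: 3→5→12→8 push 4
augment #4: 3→5→12→1→8 push 10
augment #5: 3→4→9→6→7→8 push 4
augment #6: 3→4→9→10→11→8 push 14
augment #7: 3→5→12→10→11→8 push 7
max flow = 58; residual-reachable set from 3 gives S-side
cut edges (S→T): {(3,2), (3,4), (5,12)} total cap 58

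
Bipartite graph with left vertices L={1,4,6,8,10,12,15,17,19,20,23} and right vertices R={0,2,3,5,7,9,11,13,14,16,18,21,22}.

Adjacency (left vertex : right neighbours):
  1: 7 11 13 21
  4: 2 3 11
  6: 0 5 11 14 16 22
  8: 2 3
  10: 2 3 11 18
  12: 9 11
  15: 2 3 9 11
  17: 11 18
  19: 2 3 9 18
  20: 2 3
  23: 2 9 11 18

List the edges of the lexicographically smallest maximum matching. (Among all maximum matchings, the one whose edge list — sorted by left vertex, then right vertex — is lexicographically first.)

Lex-smallest maximum matching: {(1,7), (4,2), (6,0), (8,3), (10,11), (12,9), (17,18)}

|M| = 7 (so the lex-smallest maximum matching has 7 edges)
process left vertices in ascending order; for each, take the smallest-labelled available neighbour that still permits 7 edges overall, or leave it unmatched if none does
lex-smallest matching: {1-7, 4-2, 6-0, 8-3, 10-11, 12-9, 17-18}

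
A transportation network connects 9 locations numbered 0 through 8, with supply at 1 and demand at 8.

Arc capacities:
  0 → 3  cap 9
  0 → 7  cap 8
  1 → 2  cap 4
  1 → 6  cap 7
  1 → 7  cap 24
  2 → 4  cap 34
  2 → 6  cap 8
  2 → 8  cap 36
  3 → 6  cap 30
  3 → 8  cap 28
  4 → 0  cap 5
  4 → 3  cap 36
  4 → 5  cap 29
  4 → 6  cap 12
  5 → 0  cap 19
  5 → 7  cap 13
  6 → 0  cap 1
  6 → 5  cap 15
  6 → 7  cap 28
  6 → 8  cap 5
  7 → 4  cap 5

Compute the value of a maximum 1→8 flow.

Maximum flow value: 16

augment #1: 1→2→8 bottleneck 4, total now 4
augment #2: 1→6→8 bottleneck 5, total now 9
augment #3: 1→6→0→3→8 bottleneck 1, total now 10
augment #4: 1→7→4→3→8 bottleneck 5, total now 15
augment #5: 1→6→5→0→3→8 bottleneck 1, total now 16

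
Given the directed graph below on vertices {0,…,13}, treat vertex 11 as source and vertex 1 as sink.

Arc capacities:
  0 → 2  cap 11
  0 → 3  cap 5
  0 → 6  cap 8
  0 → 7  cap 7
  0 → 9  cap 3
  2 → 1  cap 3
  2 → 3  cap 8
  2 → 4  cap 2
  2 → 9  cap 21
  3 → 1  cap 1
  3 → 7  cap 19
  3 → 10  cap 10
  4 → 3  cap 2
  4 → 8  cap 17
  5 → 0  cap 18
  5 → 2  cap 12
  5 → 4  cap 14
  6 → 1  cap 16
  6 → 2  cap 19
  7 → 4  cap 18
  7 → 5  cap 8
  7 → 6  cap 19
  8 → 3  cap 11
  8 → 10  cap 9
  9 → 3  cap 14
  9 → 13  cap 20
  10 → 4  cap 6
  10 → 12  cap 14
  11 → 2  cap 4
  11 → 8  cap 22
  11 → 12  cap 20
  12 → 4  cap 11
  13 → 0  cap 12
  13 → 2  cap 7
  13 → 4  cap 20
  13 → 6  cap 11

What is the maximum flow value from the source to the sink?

augment #1: 11→2→1 bottleneck 3, total now 3
augment #2: 11→2→3→1 bottleneck 1, total now 4
augment #3: 11→8→3→7→6→1 bottleneck 11, total now 15
augment #4: 11→12→4→3→7→6→1 bottleneck 2, total now 17

Maximum flow value: 17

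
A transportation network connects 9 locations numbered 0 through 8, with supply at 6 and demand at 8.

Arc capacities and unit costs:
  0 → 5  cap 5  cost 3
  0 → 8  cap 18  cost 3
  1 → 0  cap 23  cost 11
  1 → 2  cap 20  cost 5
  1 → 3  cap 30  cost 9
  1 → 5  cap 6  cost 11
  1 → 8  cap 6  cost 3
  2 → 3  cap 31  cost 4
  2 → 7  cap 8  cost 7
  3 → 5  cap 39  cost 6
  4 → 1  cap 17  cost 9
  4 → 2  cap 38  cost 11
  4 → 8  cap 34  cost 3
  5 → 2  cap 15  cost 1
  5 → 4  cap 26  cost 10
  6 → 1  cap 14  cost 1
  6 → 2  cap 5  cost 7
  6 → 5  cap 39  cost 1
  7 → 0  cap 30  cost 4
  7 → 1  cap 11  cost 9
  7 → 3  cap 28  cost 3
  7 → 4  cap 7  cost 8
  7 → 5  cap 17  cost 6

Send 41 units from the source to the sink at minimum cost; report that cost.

Minimum cost for 41 units: 524

shortest-cost path #1: 6→1→8 push 6 @ unit cost 4 (adds 24)
shortest-cost path #2: 6→5→4→8 push 26 @ unit cost 14 (adds 364)
shortest-cost path #3: 6→1→0→8 push 8 @ unit cost 15 (adds 120)
shortest-cost path #4: 6→5→2→7→0→8 push 1 @ unit cost 16 (adds 16)
total cost = 524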